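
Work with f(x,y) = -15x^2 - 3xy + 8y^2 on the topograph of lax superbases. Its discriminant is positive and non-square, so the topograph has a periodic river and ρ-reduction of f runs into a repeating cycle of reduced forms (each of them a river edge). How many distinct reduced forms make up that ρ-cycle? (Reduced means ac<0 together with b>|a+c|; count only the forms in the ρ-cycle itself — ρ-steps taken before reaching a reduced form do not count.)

D = 489, ⌊√D⌋ = 22
descent: ρ → (8,19,-4)  [lands on river]
river: ρ → (-4,21,3)
river: ρ → (3,21,-4)
river: ρ → (-4,19,8)
river: ρ → (8,13,-10)
river: ρ → (-10,7,11)
river: ρ → (11,15,-6)
river: ρ → (-6,21,2)
river: ρ → (2,19,-16)
river: ρ → (-16,13,5)
river: ρ → (5,17,-10)
river: ρ → (-10,3,12)
river: ρ → (12,21,-1)
river: ρ → (-1,21,12)
river: ρ → (12,3,-10)
river: ρ → (-10,17,5)
river: ρ → (5,13,-16)
river: ρ → (-16,19,2)
river: ρ → (2,21,-6)
river: ρ → (-6,15,11)
river: ρ → (11,7,-10)
river: ρ → (-10,13,8)
ρ-cycle length = 22 (tail of 1 descent step not counted)

22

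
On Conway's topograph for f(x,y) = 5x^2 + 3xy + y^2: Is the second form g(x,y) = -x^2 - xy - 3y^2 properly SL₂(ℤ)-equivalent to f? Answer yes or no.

D₁ = -11, D₂ = -11
f: flip: (5,3,1)→(1,-3,5)
f: translate: b→1 (≡-3 mod 2), so (1,-3,5)→(1,1,3)
f: reduced (well bottom): (1,1,3) with a≤c, −a<b≤a
g is negative-definite; reduce −g:
−g: reduced (well bottom): (1,1,3) with a≤c, −a<b≤a
flip sign back: reduced form of g is (-1,-1,-3)
reduced forms (1, 1, 3) vs (-1, -1, -3) ⇒ inequivalent

no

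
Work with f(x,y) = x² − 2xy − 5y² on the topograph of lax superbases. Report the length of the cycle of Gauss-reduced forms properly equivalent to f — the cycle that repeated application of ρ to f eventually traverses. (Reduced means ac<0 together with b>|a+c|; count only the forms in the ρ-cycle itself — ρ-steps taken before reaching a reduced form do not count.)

D = 24, ⌊√D⌋ = 4
descent: ρ → (-5,2,1)
descent: ρ → (1,4,-2)  [lands on river]
river: ρ → (-2,4,1)
ρ-cycle length = 2 (tail of 2 descent steps not counted)

2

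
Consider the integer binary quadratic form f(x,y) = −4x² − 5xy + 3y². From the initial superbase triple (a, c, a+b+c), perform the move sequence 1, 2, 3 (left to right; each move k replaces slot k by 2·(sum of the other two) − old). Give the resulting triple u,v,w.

start (-4,3,-6) = (f(1,0),f(0,1),f(1,1))
replace slot 1: 2·(3+(-6)) − (-4) = -2 → (-2,3,-6)
replace slot 2: 2·((-2)+(-6)) − 3 = -19 → (-2,-19,-6)
replace slot 3: 2·((-2)+(-19)) − (-6) = -36 → (-2,-19,-36)

-2,-19,-36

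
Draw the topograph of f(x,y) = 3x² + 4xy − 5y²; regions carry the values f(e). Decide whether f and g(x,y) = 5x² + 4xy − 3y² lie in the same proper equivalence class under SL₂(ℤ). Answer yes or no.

D₁ = 76, D₂ = 76
river cycle of f (length 6): (-5, 6, 2), (2, 6, -5), (-5, 4, 3), (3, 8, -1), (-1, 8, 3), (3, 4, -5)
river cycle of g (length 6): (-3, 8, 1), (1, 8, -3), (-3, 4, 5), (5, 6, -2), (-2, 6, 5), (5, 4, -3)
cycles differ ⇒ inequivalent

no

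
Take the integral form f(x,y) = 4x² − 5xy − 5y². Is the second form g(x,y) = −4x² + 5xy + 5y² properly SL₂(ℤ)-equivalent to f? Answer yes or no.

D₁ = 105, D₂ = 105
river cycle of f (length 6): (-5, 5, 4), (4, 3, -6), (-6, 9, 1), (1, 9, -6), (-6, 3, 4), (4, 5, -5)
river cycle of g (length 6): (5, 5, -4), (-4, 3, 6), (6, 9, -1), (-1, 9, 6), (6, 3, -4), (-4, 5, 5)
cycles differ ⇒ inequivalent

no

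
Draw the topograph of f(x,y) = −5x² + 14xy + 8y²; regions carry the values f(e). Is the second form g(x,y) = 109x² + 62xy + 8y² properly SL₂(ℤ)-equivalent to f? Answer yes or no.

D₁ = 356, D₂ = 356
river cycle of f (length 10): (8, 18, -1), (-1, 18, 8), (8, 14, -5), (-5, 16, 5), (5, 14, -8), (-8, 18, 1), (1, 18, -8), (-8, 14, 5), (5, 16, -5), (-5, 14, 8)
river cycle of g (length 10): (8, 18, -1), (-1, 18, 8), (8, 14, -5), (-5, 16, 5), (5, 14, -8), (-8, 18, 1), (1, 18, -8), (-8, 14, 5), (5, 16, -5), (-5, 14, 8)
cycles coincide ⇒ equivalent

yes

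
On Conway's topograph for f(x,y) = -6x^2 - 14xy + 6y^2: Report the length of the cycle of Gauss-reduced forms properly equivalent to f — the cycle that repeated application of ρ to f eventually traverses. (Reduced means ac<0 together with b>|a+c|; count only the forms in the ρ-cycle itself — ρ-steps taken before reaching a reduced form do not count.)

D = 340, ⌊√D⌋ = 18
descent: ρ → (6,14,-6)  [lands on river]
river: ρ → (-6,10,10)
river: ρ → (10,10,-6)
river: ρ → (-6,14,6)
river: ρ → (6,10,-10)
river: ρ → (-10,10,6)
ρ-cycle length = 6 (tail of 1 descent step not counted)

6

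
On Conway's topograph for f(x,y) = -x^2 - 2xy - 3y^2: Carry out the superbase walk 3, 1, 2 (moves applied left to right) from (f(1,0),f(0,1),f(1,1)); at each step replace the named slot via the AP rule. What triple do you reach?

start (-1,-3,-6) = (f(1,0),f(0,1),f(1,1))
replace slot 3: 2·((-1)+(-3)) − (-6) = -2 → (-1,-3,-2)
replace slot 1: 2·((-3)+(-2)) − (-1) = -9 → (-9,-3,-2)
replace slot 2: 2·((-9)+(-2)) − (-3) = -19 → (-9,-19,-2)

-9,-19,-2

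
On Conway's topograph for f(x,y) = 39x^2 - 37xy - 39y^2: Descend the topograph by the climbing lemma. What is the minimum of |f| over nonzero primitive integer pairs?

descent: ρ → (-39,37,39)  [lands on river]
river: ρ → (39,41,-37)
river: ρ → (-37,33,43)
river: ρ → (43,53,-27)
river: ρ → (-27,55,41)
river: ρ → (41,27,-41)
river: ρ → (-41,55,27)
river: ρ → (27,53,-43)
river: ρ → (-43,33,37)
river: ρ → (37,41,-39)
closes: descent 1, river 10
min |a| on river = 27

27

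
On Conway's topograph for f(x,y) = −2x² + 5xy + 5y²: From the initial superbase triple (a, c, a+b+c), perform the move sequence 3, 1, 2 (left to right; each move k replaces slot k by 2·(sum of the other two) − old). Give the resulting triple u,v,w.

start (-2,5,8) = (f(1,0),f(0,1),f(1,1))
replace slot 3: 2·((-2)+5) − 8 = -2 → (-2,5,-2)
replace slot 1: 2·(5+(-2)) − (-2) = 8 → (8,5,-2)
replace slot 2: 2·(8+(-2)) − 5 = 7 → (8,7,-2)

8,7,-2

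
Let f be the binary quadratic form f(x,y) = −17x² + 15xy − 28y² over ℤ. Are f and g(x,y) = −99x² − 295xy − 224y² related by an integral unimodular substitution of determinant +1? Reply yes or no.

D₁ = -1679, D₂ = -1679
f is negative-definite; reduce −f:
−f: reduced (well bottom): (17,-15,28) with a≤c, −a<b≤a
flip sign back: reduced form of f is (-17,15,-28)
g is negative-definite; reduce −g:
−g: translate: b→97 (≡295 mod 198), so (99,295,224)→(99,97,28)
−g: flip: (99,97,28)→(28,-97,99)
−g: translate: b→15 (≡-97 mod 56), so (28,-97,99)→(28,15,17)
−g: flip: (28,15,17)→(17,-15,28)
−g: reduced (well bottom): (17,-15,28) with a≤c, −a<b≤a
flip sign back: reduced form of g is (-17,15,-28)
reduced forms (-17, 15, -28) vs (-17, 15, -28) ⇒ equivalent

yes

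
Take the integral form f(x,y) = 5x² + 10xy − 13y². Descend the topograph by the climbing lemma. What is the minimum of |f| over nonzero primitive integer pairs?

river: ρ → (-13,16,2)
river: ρ → (2,16,-13)
river: ρ → (-13,10,5)
river: ρ → (5,10,-13)
closes: descent 0, river 4
min |a| on river = 2

2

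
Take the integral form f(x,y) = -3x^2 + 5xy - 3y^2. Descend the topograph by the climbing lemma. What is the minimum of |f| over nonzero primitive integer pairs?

translate: b→1 (≡-5 mod 6), so (3,-5,3)→(3,1,1)
flip: (3,1,1)→(1,-1,3)
translate: b→1 (≡-1 mod 2), so (1,-1,3)→(1,1,3)
reduced (well bottom): (1,1,3) with a≤c, −a<b≤a
well minimum |f| = |-1| = 1 (negative-definite)

1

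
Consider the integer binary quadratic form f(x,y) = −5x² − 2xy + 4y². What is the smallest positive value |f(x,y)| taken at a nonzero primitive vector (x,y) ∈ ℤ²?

descent: ρ → (4,2,-5)  [lands on river]
river: ρ → (-5,8,1)
river: ρ → (1,8,-5)
river: ρ → (-5,2,4)
river: ρ → (4,6,-3)
river: ρ → (-3,6,4)
closes: descent 1, river 6
min |a| on river = 1

1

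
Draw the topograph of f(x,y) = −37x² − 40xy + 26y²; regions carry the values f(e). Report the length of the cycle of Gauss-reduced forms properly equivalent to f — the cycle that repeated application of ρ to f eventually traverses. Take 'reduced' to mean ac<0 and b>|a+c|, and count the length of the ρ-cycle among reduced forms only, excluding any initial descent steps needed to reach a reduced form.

D = 5448, ⌊√D⌋ = 73
descent: ρ → (26,40,-37)  [lands on river]
river: ρ → (-37,34,29)
river: ρ → (29,24,-42)
river: ρ → (-42,60,11)
river: ρ → (11,72,-6)
river: ρ → (-6,72,11)
river: ρ → (11,60,-42)
river: ρ → (-42,24,29)
river: ρ → (29,34,-37)
river: ρ → (-37,40,26)
river: ρ → (26,64,-13)
river: ρ → (-13,66,21)
river: ρ → (21,60,-22)
river: ρ → (-22,72,3)
river: ρ → (3,72,-22)
river: ρ → (-22,60,21)
river: ρ → (21,66,-13)
river: ρ → (-13,64,26)
ρ-cycle length = 18 (tail of 1 descent step not counted)

18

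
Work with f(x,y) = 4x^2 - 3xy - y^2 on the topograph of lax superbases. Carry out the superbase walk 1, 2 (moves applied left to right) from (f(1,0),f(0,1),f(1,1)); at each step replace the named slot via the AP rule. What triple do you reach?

start (4,-1,0) = (f(1,0),f(0,1),f(1,1))
replace slot 1: 2·((-1)+0) − 4 = -6 → (-6,-1,0)
replace slot 2: 2·((-6)+0) − (-1) = -11 → (-6,-11,0)

-6,-11,0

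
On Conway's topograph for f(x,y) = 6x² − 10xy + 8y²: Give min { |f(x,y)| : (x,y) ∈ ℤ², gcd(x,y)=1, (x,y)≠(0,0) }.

translate: b→2 (≡-10 mod 12), so (6,-10,8)→(6,2,4)
flip: (6,2,4)→(4,-2,6)
reduced (well bottom): (4,-2,6) with a≤c, −a<b≤a
well minimum = a = 4

4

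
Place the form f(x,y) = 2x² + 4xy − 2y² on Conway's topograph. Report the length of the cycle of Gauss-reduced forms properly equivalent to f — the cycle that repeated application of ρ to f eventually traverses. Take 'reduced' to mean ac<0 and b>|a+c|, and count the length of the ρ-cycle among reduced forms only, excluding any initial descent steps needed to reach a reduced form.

D = 32, ⌊√D⌋ = 5
river: ρ → (-2,4,2)
river: ρ → (2,4,-2)
ρ-cycle length = 2 (tail of 0 descent steps not counted)

2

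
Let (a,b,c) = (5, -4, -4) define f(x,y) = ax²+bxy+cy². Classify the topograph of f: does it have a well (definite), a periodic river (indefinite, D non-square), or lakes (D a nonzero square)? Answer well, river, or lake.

D = b²−4ac = (-4)² − 4·5·(-4) = 96
D > 0 non-square ⇒ indefinite ⇒ periodic river

river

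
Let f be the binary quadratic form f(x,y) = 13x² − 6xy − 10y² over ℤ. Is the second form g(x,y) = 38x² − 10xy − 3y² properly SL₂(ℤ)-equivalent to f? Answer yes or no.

D₁ = 556, D₂ = 556
river cycle of f (length 18): (-10, 6, 13), (13, 20, -3), (-3, 22, 6), (6, 14, -15), (-15, 16, 5), (5, 14, -18), (-18, 22, 1), (1, 22, -18), (-18, 14, 5), (5, 16, -15), … (8 more)
river cycle of g (length 18): (-3, 22, 6), (6, 14, -15), (-15, 16, 5), (5, 14, -18), (-18, 22, 1), (1, 22, -18), (-18, 14, 5), (5, 16, -15), (-15, 14, 6), (6, 22, -3), … (8 more)
cycles coincide ⇒ equivalent

yes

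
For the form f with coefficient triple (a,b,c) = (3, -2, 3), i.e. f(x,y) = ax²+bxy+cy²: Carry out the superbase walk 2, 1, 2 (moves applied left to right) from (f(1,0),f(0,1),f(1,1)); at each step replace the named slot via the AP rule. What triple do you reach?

start (3,3,4) = (f(1,0),f(0,1),f(1,1))
replace slot 2: 2·(3+4) − 3 = 11 → (3,11,4)
replace slot 1: 2·(11+4) − 3 = 27 → (27,11,4)
replace slot 2: 2·(27+4) − 11 = 51 → (27,51,4)

27,51,4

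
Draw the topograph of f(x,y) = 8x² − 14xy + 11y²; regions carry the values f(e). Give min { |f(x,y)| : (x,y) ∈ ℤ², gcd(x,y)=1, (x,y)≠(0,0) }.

translate: b→2 (≡-14 mod 16), so (8,-14,11)→(8,2,5)
flip: (8,2,5)→(5,-2,8)
reduced (well bottom): (5,-2,8) with a≤c, −a<b≤a
well minimum = a = 5

5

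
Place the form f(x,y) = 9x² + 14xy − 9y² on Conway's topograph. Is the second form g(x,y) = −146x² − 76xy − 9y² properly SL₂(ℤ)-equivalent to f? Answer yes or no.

D₁ = 520, D₂ = 520
river cycle of f (length 6): (-9, 22, 1), (1, 22, -9), (-9, 14, 9), (9, 22, -1), (-1, 22, 9), (9, 14, -9)
river cycle of g (length 6): (-9, 22, 1), (1, 22, -9), (-9, 14, 9), (9, 22, -1), (-1, 22, 9), (9, 14, -9)
cycles coincide ⇒ equivalent

yes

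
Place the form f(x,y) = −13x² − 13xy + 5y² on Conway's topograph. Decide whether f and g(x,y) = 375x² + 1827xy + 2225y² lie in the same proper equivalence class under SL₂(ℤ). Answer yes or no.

D₁ = 429, D₂ = 429
river cycle of f (length 6): (5, 13, -13), (-13, 13, 5), (5, 17, -7), (-7, 11, 11), (11, 11, -7), (-7, 17, 5)
river cycle of g (length 6): (5, 13, -13), (-13, 13, 5), (5, 17, -7), (-7, 11, 11), (11, 11, -7), (-7, 17, 5)
cycles coincide ⇒ equivalent

yes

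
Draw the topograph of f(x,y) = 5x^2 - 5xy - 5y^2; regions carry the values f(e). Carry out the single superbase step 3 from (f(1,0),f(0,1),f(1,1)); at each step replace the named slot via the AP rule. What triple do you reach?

start (5,-5,-5) = (f(1,0),f(0,1),f(1,1))
replace slot 3: 2·(5+(-5)) − (-5) = 5 → (5,-5,5)

5,-5,5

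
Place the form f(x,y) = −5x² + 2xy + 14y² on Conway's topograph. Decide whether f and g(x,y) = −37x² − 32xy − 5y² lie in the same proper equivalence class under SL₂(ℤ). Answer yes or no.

D₁ = 284, D₂ = 284
river cycle of f (length 8): (-5, 12, 7), (7, 16, -1), (-1, 16, 7), (7, 12, -5), (-5, 8, 11), (11, 14, -2), (-2, 14, 11), (11, 8, -5)
river cycle of g (length 8): (-5, 12, 7), (7, 16, -1), (-1, 16, 7), (7, 12, -5), (-5, 8, 11), (11, 14, -2), (-2, 14, 11), (11, 8, -5)
cycles coincide ⇒ equivalent

yes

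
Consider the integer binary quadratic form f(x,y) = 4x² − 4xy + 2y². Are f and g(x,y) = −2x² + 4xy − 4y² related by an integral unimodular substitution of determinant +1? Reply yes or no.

D₁ = -16, D₂ = -16
f: translate: b→4 (≡-4 mod 8), so (4,-4,2)→(4,4,2)
f: flip: (4,4,2)→(2,-4,4)
f: translate: b→0 (≡-4 mod 4), so (2,-4,4)→(2,0,2)
f: reduced (well bottom): (2,0,2) with a≤c, −a<b≤a
g is negative-definite; reduce −g:
−g: translate: b→0 (≡-4 mod 4), so (2,-4,4)→(2,0,2)
−g: reduced (well bottom): (2,0,2) with a≤c, −a<b≤a
flip sign back: reduced form of g is (-2,0,-2)
reduced forms (2, 0, 2) vs (-2, 0, -2) ⇒ inequivalent

no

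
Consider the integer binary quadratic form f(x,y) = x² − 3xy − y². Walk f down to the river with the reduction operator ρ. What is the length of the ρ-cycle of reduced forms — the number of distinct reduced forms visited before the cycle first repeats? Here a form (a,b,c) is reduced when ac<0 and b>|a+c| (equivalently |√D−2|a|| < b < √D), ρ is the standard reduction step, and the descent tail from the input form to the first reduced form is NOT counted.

D = 13, ⌊√D⌋ = 3
descent: ρ → (-1,3,1)  [lands on river]
river: ρ → (1,3,-1)
ρ-cycle length = 2 (tail of 1 descent step not counted)

2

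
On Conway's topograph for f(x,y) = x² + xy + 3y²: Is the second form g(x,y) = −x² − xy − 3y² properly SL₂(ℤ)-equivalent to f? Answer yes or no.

D₁ = -11, D₂ = -11
f: reduced (well bottom): (1,1,3) with a≤c, −a<b≤a
g is negative-definite; reduce −g:
−g: reduced (well bottom): (1,1,3) with a≤c, −a<b≤a
flip sign back: reduced form of g is (-1,-1,-3)
reduced forms (1, 1, 3) vs (-1, -1, -3) ⇒ inequivalent

no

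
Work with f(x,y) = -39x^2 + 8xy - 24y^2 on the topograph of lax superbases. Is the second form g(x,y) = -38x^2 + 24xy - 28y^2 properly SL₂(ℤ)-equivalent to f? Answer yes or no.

D₁ = -3680, D₂ = -3680
f is negative-definite; reduce −f:
−f: flip: (39,-8,24)→(24,8,39)
−f: reduced (well bottom): (24,8,39) with a≤c, −a<b≤a
flip sign back: reduced form of f is (-24,-8,-39)
g is negative-definite; reduce −g:
−g: flip: (38,-24,28)→(28,24,38)
−g: reduced (well bottom): (28,24,38) with a≤c, −a<b≤a
flip sign back: reduced form of g is (-28,-24,-38)
reduced forms (-24, -8, -39) vs (-28, -24, -38) ⇒ inequivalent

no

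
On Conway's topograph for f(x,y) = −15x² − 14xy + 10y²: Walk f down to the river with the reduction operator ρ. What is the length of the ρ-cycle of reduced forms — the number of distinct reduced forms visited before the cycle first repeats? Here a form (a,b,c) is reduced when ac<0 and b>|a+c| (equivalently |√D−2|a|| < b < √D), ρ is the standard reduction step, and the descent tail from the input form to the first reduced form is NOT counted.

D = 796, ⌊√D⌋ = 28
descent: ρ → (10,14,-15)  [lands on river]
river: ρ → (-15,16,9)
river: ρ → (9,20,-11)
river: ρ → (-11,24,5)
river: ρ → (5,26,-6)
river: ρ → (-6,22,13)
river: ρ → (13,4,-15)
river: ρ → (-15,26,2)
river: ρ → (2,26,-15)
river: ρ → (-15,4,13)
river: ρ → (13,22,-6)
river: ρ → (-6,26,5)
river: ρ → (5,24,-11)
river: ρ → (-11,20,9)
river: ρ → (9,16,-15)
river: ρ → (-15,14,10)
river: ρ → (10,26,-3)
river: ρ → (-3,28,1)
river: ρ → (1,28,-3)
river: ρ → (-3,26,10)
ρ-cycle length = 20 (tail of 1 descent step not counted)

20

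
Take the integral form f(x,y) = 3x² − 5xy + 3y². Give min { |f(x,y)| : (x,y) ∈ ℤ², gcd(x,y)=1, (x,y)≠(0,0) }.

translate: b→1 (≡-5 mod 6), so (3,-5,3)→(3,1,1)
flip: (3,1,1)→(1,-1,3)
translate: b→1 (≡-1 mod 2), so (1,-1,3)→(1,1,3)
reduced (well bottom): (1,1,3) with a≤c, −a<b≤a
well minimum = a = 1

1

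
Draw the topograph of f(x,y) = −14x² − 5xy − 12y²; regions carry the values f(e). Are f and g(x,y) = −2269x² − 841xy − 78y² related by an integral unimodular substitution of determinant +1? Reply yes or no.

D₁ = -647, D₂ = -647
f is negative-definite; reduce −f:
−f: flip: (14,5,12)→(12,-5,14)
−f: reduced (well bottom): (12,-5,14) with a≤c, −a<b≤a
flip sign back: reduced form of f is (-12,5,-14)
g is negative-definite; reduce −g:
−g: flip: (2269,841,78)→(78,-841,2269)
−g: translate: b→-61 (≡-841 mod 156), so (78,-841,2269)→(78,-61,14)
−g: flip: (78,-61,14)→(14,61,78)
−g: translate: b→5 (≡61 mod 28), so (14,61,78)→(14,5,12)
−g: flip: (14,5,12)→(12,-5,14)
−g: reduced (well bottom): (12,-5,14) with a≤c, −a<b≤a
flip sign back: reduced form of g is (-12,5,-14)
reduced forms (-12, 5, -14) vs (-12, 5, -14) ⇒ equivalent

yes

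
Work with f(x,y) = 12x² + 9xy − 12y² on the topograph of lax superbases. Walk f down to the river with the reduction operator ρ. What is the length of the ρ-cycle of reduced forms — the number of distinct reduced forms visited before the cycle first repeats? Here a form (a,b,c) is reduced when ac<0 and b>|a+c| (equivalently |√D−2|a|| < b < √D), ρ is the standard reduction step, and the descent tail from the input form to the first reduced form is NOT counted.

D = 657, ⌊√D⌋ = 25
river: ρ → (-12,15,9)
river: ρ → (9,21,-6)
river: ρ → (-6,15,18)
river: ρ → (18,21,-3)
river: ρ → (-3,21,18)
river: ρ → (18,15,-6)
river: ρ → (-6,21,9)
river: ρ → (9,15,-12)
river: ρ → (-12,9,12)
river: ρ → (12,15,-9)
river: ρ → (-9,21,6)
river: ρ → (6,15,-18)
river: ρ → (-18,21,3)
river: ρ → (3,21,-18)
river: ρ → (-18,15,6)
river: ρ → (6,21,-9)
river: ρ → (-9,15,12)
river: ρ → (12,9,-12)
ρ-cycle length = 18 (tail of 0 descent steps not counted)

18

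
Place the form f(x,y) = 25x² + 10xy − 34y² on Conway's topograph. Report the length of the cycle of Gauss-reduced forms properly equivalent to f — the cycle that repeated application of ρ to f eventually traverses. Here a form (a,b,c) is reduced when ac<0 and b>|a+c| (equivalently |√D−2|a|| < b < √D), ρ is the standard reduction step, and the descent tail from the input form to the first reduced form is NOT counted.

D = 3500, ⌊√D⌋ = 59
river: ρ → (-34,58,1)
river: ρ → (1,58,-34)
river: ρ → (-34,10,25)
river: ρ → (25,40,-19)
river: ρ → (-19,36,29)
river: ρ → (29,22,-26)
river: ρ → (-26,30,25)
river: ρ → (25,20,-31)
river: ρ → (-31,42,14)
river: ρ → (14,42,-31)
river: ρ → (-31,20,25)
river: ρ → (25,30,-26)
river: ρ → (-26,22,29)
river: ρ → (29,36,-19)
river: ρ → (-19,40,25)
river: ρ → (25,10,-34)
ρ-cycle length = 16 (tail of 0 descent steps not counted)

16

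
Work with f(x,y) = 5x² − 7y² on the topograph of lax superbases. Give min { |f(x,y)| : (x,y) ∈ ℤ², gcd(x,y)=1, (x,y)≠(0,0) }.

descent: ρ → (-7,0,5)
descent: ρ → (5,10,-2)  [lands on river]
river: ρ → (-2,10,5)
closes: descent 2, river 2
min |a| on river = 2

2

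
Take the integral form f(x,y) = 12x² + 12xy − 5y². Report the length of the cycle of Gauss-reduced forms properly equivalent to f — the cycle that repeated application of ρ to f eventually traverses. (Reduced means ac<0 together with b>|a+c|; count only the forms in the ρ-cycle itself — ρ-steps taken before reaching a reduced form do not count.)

D = 384, ⌊√D⌋ = 19
river: ρ → (-5,18,3)
river: ρ → (3,18,-5)
river: ρ → (-5,12,12)
river: ρ → (12,12,-5)
ρ-cycle length = 4 (tail of 0 descent steps not counted)

4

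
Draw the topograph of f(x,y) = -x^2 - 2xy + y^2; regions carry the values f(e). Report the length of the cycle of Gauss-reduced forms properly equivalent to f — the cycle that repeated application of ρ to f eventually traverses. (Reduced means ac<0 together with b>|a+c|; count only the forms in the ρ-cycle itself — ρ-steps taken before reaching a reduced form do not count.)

D = 8, ⌊√D⌋ = 2
descent: ρ → (1,2,-1)  [lands on river]
river: ρ → (-1,2,1)
ρ-cycle length = 2 (tail of 1 descent step not counted)

2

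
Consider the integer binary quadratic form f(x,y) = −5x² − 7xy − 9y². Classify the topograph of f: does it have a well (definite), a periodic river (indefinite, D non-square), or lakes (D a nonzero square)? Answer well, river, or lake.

D = b²−4ac = (-7)² − 4·(-5)·(-9) = -131
D < 0 ⇒ definite ⇒ every region one sign ⇒ single well

well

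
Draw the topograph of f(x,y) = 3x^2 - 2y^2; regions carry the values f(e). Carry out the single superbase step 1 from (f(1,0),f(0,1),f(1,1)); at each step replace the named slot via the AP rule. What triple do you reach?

start (3,-2,1) = (f(1,0),f(0,1),f(1,1))
replace slot 1: 2·((-2)+1) − 3 = -5 → (-5,-2,1)

-5,-2,1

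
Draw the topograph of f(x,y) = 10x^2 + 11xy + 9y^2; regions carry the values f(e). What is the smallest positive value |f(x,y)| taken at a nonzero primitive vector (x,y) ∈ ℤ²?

translate: b→-9 (≡11 mod 20), so (10,11,9)→(10,-9,8)
flip: (10,-9,8)→(8,9,10)
translate: b→-7 (≡9 mod 16), so (8,9,10)→(8,-7,9)
reduced (well bottom): (8,-7,9) with a≤c, −a<b≤a
well minimum = a = 8

8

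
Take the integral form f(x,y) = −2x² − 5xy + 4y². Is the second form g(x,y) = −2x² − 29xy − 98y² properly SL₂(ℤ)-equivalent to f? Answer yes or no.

D₁ = 57, D₂ = 57
river cycle of f (length 6): (4, 5, -2), (-2, 7, 1), (1, 7, -2), (-2, 5, 4), (4, 3, -3), (-3, 3, 4)
river cycle of g (length 6): (-2, 7, 1), (1, 7, -2), (-2, 5, 4), (4, 3, -3), (-3, 3, 4), (4, 5, -2)
cycles coincide ⇒ equivalent

yes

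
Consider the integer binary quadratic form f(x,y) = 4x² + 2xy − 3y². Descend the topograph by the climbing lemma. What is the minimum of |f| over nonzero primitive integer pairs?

river: ρ → (-3,4,3)
river: ρ → (3,2,-4)
river: ρ → (-4,6,1)
river: ρ → (1,6,-4)
river: ρ → (-4,2,3)
river: ρ → (3,4,-3)
river: ρ → (-3,2,4)
river: ρ → (4,6,-1)
river: ρ → (-1,6,4)
river: ρ → (4,2,-3)
closes: descent 0, river 10
min |a| on river = 1

1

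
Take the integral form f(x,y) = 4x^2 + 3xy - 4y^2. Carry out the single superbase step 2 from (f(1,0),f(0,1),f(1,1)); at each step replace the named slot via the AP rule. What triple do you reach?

start (4,-4,3) = (f(1,0),f(0,1),f(1,1))
replace slot 2: 2·(4+3) − (-4) = 18 → (4,18,3)

4,18,3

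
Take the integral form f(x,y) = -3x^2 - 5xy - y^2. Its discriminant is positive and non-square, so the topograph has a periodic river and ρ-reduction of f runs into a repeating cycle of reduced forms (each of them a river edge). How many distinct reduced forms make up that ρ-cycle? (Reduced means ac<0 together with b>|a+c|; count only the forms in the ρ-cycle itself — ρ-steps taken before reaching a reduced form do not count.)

D = 13, ⌊√D⌋ = 3
descent: ρ → (-1,3,1)  [lands on river]
river: ρ → (1,3,-1)
ρ-cycle length = 2 (tail of 1 descent step not counted)

2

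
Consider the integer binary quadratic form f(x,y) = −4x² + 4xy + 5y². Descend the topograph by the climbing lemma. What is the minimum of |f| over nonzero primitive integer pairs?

river: ρ → (5,6,-3)
river: ρ → (-3,6,5)
river: ρ → (5,4,-4)
river: ρ → (-4,4,5)
closes: descent 0, river 4
min |a| on river = 3

3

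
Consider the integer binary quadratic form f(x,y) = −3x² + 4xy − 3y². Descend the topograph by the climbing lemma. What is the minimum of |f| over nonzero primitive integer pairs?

translate: b→2 (≡-4 mod 6), so (3,-4,3)→(3,2,2)
flip: (3,2,2)→(2,-2,3)
translate: b→2 (≡-2 mod 4), so (2,-2,3)→(2,2,3)
reduced (well bottom): (2,2,3) with a≤c, −a<b≤a
well minimum |f| = |-2| = 2 (negative-definite)

2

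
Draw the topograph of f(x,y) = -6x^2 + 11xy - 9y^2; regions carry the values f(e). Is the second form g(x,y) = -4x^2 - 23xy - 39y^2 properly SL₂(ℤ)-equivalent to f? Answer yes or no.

D₁ = -95, D₂ = -95
f is negative-definite; reduce −f:
−f: translate: b→1 (≡-11 mod 12), so (6,-11,9)→(6,1,4)
−f: flip: (6,1,4)→(4,-1,6)
−f: reduced (well bottom): (4,-1,6) with a≤c, −a<b≤a
flip sign back: reduced form of f is (-4,1,-6)
g is negative-definite; reduce −g:
−g: translate: b→-1 (≡23 mod 8), so (4,23,39)→(4,-1,6)
−g: reduced (well bottom): (4,-1,6) with a≤c, −a<b≤a
flip sign back: reduced form of g is (-4,1,-6)
reduced forms (-4, 1, -6) vs (-4, 1, -6) ⇒ equivalent

yes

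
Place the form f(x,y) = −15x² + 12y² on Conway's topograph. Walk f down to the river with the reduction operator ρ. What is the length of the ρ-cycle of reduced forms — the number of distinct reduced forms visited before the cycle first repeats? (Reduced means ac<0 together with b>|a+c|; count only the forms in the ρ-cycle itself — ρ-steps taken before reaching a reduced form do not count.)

D = 720, ⌊√D⌋ = 26
descent: ρ → (12,24,-3)  [lands on river]
river: ρ → (-3,24,12)
ρ-cycle length = 2 (tail of 1 descent step not counted)

2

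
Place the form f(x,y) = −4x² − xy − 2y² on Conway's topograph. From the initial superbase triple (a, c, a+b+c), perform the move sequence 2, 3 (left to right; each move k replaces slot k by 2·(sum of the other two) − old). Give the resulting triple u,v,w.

start (-4,-2,-7) = (f(1,0),f(0,1),f(1,1))
replace slot 2: 2·((-4)+(-7)) − (-2) = -20 → (-4,-20,-7)
replace slot 3: 2·((-4)+(-20)) − (-7) = -41 → (-4,-20,-41)

-4,-20,-41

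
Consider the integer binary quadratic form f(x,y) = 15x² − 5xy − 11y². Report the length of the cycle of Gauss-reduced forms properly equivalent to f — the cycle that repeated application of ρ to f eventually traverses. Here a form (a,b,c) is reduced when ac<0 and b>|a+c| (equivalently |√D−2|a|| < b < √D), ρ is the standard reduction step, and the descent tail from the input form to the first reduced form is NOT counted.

D = 685, ⌊√D⌋ = 26
descent: ρ → (-11,5,15)  [lands on river]
river: ρ → (15,25,-1)
river: ρ → (-1,25,15)
river: ρ → (15,5,-11)
river: ρ → (-11,17,9)
river: ρ → (9,19,-9)
river: ρ → (-9,17,11)
river: ρ → (11,5,-15)
river: ρ → (-15,25,1)
river: ρ → (1,25,-15)
river: ρ → (-15,5,11)
river: ρ → (11,17,-9)
river: ρ → (-9,19,9)
river: ρ → (9,17,-11)
ρ-cycle length = 14 (tail of 1 descent step not counted)

14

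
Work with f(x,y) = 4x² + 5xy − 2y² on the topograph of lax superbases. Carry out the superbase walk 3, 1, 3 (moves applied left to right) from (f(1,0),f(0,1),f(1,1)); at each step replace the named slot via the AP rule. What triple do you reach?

start (4,-2,7) = (f(1,0),f(0,1),f(1,1))
replace slot 3: 2·(4+(-2)) − 7 = -3 → (4,-2,-3)
replace slot 1: 2·((-2)+(-3)) − 4 = -14 → (-14,-2,-3)
replace slot 3: 2·((-14)+(-2)) − (-3) = -29 → (-14,-2,-29)

-14,-2,-29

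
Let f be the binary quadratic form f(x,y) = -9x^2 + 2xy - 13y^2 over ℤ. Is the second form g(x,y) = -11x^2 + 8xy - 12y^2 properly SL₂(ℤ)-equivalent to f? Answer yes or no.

D₁ = -464, D₂ = -464
f is negative-definite; reduce −f:
−f: reduced (well bottom): (9,-2,13) with a≤c, −a<b≤a
flip sign back: reduced form of f is (-9,2,-13)
g is negative-definite; reduce −g:
−g: reduced (well bottom): (11,-8,12) with a≤c, −a<b≤a
flip sign back: reduced form of g is (-11,8,-12)
reduced forms (-9, 2, -13) vs (-11, 8, -12) ⇒ inequivalent

no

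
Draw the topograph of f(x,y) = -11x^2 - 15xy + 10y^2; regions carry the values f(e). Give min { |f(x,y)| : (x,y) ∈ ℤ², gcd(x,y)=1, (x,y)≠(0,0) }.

descent: ρ → (10,15,-11)  [lands on river]
river: ρ → (-11,7,14)
river: ρ → (14,21,-4)
river: ρ → (-4,19,19)
river: ρ → (19,19,-4)
river: ρ → (-4,21,14)
river: ρ → (14,7,-11)
river: ρ → (-11,15,10)
river: ρ → (10,25,-1)
river: ρ → (-1,25,10)
closes: descent 1, river 10
min |a| on river = 1

1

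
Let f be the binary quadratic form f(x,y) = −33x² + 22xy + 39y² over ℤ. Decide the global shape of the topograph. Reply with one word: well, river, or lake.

D = b²−4ac = 22² − 4·(-33)·39 = 5632
D > 0 non-square ⇒ indefinite ⇒ periodic river

river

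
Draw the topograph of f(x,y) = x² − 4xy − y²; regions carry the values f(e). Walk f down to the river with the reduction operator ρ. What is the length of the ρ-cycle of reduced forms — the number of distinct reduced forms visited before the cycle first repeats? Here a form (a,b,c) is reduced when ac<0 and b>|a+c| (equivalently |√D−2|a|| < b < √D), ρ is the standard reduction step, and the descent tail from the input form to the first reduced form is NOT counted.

D = 20, ⌊√D⌋ = 4
descent: ρ → (-1,4,1)  [lands on river]
river: ρ → (1,4,-1)
ρ-cycle length = 2 (tail of 1 descent step not counted)

2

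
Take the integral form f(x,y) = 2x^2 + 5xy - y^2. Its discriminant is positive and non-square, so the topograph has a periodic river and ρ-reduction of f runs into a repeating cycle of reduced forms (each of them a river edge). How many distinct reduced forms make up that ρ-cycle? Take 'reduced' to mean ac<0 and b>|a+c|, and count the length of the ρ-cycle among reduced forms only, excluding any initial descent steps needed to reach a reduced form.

D = 33, ⌊√D⌋ = 5
river: ρ → (-1,5,2)
river: ρ → (2,3,-3)
river: ρ → (-3,3,2)
river: ρ → (2,5,-1)
ρ-cycle length = 4 (tail of 0 descent steps not counted)

4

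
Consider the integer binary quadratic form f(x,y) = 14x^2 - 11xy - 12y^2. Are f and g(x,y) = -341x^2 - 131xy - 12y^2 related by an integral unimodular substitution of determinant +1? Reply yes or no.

D₁ = 793, D₂ = 793
river cycle of f (length 12): (-12, 11, 14), (14, 17, -9), (-9, 19, 12), (12, 5, -16), (-16, 27, 1), (1, 27, -16), (-16, 5, 12), (12, 19, -9), (-9, 17, 14), (14, 11, -12), … (2 more)
river cycle of g (length 12): (-12, 11, 14), (14, 17, -9), (-9, 19, 12), (12, 5, -16), (-16, 27, 1), (1, 27, -16), (-16, 5, 12), (12, 19, -9), (-9, 17, 14), (14, 11, -12), … (2 more)
cycles coincide ⇒ equivalent

yes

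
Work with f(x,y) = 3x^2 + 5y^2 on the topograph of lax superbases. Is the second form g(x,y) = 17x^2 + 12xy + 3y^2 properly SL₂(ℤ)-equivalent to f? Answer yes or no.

D₁ = -60, D₂ = -60
f: reduced (well bottom): (3,0,5) with a≤c, −a<b≤a
g: flip: (17,12,3)→(3,-12,17)
g: translate: b→0 (≡-12 mod 6), so (3,-12,17)→(3,0,5)
g: reduced (well bottom): (3,0,5) with a≤c, −a<b≤a
reduced forms (3, 0, 5) vs (3, 0, 5) ⇒ equivalent

yes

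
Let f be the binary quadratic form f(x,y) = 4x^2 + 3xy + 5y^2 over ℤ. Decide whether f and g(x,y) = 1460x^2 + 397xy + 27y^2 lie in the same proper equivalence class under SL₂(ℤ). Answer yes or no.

D₁ = -71, D₂ = -71
f: reduced (well bottom): (4,3,5) with a≤c, −a<b≤a
g: flip: (1460,397,27)→(27,-397,1460)
g: translate: b→-19 (≡-397 mod 54), so (27,-397,1460)→(27,-19,4)
g: flip: (27,-19,4)→(4,19,27)
g: translate: b→3 (≡19 mod 8), so (4,19,27)→(4,3,5)
g: reduced (well bottom): (4,3,5) with a≤c, −a<b≤a
reduced forms (4, 3, 5) vs (4, 3, 5) ⇒ equivalent

yes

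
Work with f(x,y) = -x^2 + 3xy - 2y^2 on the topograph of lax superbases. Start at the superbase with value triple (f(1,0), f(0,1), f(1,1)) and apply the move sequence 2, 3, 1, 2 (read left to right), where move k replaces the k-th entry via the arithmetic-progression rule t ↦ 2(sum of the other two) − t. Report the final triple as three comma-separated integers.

start (-1,-2,0) = (f(1,0),f(0,1),f(1,1))
replace slot 2: 2·((-1)+0) − (-2) = 0 → (-1,0,0)
replace slot 3: 2·((-1)+0) − 0 = -2 → (-1,0,-2)
replace slot 1: 2·(0+(-2)) − (-1) = -3 → (-3,0,-2)
replace slot 2: 2·((-3)+(-2)) − 0 = -10 → (-3,-10,-2)

-3,-10,-2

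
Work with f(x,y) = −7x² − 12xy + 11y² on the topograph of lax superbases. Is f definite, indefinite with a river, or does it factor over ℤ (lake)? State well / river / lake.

D = b²−4ac = (-12)² − 4·(-7)·11 = 452
D > 0 non-square ⇒ indefinite ⇒ periodic river

river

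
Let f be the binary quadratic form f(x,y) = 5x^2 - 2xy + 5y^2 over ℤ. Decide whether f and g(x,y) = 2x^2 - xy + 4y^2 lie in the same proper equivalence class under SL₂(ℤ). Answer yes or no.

D₁ = -96, D₂ = -31
discriminants differ ⇒ not SL₂(ℤ)-equivalent

no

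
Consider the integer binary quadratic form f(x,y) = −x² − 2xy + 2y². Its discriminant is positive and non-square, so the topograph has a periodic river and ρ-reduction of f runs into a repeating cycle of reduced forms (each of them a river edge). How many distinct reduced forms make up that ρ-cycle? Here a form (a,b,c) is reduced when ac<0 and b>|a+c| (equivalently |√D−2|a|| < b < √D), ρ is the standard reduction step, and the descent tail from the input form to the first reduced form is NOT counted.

D = 12, ⌊√D⌋ = 3
descent: ρ → (2,2,-1)  [lands on river]
river: ρ → (-1,2,2)
ρ-cycle length = 2 (tail of 1 descent step not counted)

2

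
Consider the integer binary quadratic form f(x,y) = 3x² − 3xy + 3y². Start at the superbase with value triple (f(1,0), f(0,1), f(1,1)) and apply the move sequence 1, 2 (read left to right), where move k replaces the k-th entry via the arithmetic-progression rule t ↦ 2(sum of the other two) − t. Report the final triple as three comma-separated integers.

start (3,3,3) = (f(1,0),f(0,1),f(1,1))
replace slot 1: 2·(3+3) − 3 = 9 → (9,3,3)
replace slot 2: 2·(9+3) − 3 = 21 → (9,21,3)

9,21,3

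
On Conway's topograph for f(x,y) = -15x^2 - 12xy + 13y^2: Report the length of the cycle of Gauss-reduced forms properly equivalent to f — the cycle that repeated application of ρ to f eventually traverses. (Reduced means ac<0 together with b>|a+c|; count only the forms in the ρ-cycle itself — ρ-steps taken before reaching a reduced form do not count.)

D = 924, ⌊√D⌋ = 30
descent: ρ → (13,12,-15)  [lands on river]
river: ρ → (-15,18,10)
river: ρ → (10,22,-11)
river: ρ → (-11,22,10)
river: ρ → (10,18,-15)
river: ρ → (-15,12,13)
river: ρ → (13,14,-14)
river: ρ → (-14,14,13)
ρ-cycle length = 8 (tail of 1 descent step not counted)

8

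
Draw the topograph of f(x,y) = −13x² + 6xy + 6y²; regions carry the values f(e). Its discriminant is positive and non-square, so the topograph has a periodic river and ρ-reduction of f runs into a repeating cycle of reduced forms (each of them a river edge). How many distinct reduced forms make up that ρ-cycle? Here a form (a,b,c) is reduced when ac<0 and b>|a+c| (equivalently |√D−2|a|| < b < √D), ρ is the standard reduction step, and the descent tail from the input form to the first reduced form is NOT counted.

D = 348, ⌊√D⌋ = 18
descent: ρ → (6,18,-1)  [lands on river]
river: ρ → (-1,18,6)
ρ-cycle length = 2 (tail of 1 descent step not counted)

2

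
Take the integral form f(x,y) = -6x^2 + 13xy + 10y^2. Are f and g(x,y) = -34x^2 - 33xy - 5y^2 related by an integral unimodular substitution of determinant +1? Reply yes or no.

D₁ = 409, D₂ = 409
river cycle of f (length 54): (10, 7, -9), (-9, 11, 8), (8, 5, -12), (-12, 19, 1), (1, 19, -12), (-12, 5, 8), (8, 11, -9), (-9, 7, 10), (10, 13, -6), (-6, 11, 12), … (44 more)
river cycle of g (length 54): (-5, 13, 12), (12, 11, -6), (-6, 13, 10), (10, 7, -9), (-9, 11, 8), (8, 5, -12), (-12, 19, 1), (1, 19, -12), (-12, 5, 8), (8, 11, -9), … (44 more)
cycles coincide ⇒ equivalent

yes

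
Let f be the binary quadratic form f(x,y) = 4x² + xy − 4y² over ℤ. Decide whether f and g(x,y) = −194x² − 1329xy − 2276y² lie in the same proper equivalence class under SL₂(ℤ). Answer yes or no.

D₁ = 65, D₂ = 65
river cycle of f (length 6): (-4, 7, 1), (1, 7, -4), (-4, 1, 4), (4, 7, -1), (-1, 7, 4), (4, 1, -4)
river cycle of g (length 6): (-4, 7, 1), (1, 7, -4), (-4, 1, 4), (4, 7, -1), (-1, 7, 4), (4, 1, -4)
cycles coincide ⇒ equivalent

yes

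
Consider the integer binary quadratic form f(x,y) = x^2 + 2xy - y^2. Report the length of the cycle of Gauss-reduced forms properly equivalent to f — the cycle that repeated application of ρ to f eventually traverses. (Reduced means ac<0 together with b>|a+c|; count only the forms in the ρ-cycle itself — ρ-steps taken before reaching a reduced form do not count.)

D = 8, ⌊√D⌋ = 2
river: ρ → (-1,2,1)
river: ρ → (1,2,-1)
ρ-cycle length = 2 (tail of 0 descent steps not counted)

2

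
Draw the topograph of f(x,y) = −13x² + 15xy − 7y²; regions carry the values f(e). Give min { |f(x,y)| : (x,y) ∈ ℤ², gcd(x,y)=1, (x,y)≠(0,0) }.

translate: b→11 (≡-15 mod 26), so (13,-15,7)→(13,11,5)
flip: (13,11,5)→(5,-11,13)
translate: b→-1 (≡-11 mod 10), so (5,-11,13)→(5,-1,7)
reduced (well bottom): (5,-1,7) with a≤c, −a<b≤a
well minimum |f| = |-5| = 5 (negative-definite)

5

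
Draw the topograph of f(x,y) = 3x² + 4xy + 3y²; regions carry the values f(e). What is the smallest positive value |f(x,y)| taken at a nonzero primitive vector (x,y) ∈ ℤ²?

translate: b→-2 (≡4 mod 6), so (3,4,3)→(3,-2,2)
flip: (3,-2,2)→(2,2,3)
reduced (well bottom): (2,2,3) with a≤c, −a<b≤a
well minimum = a = 2

2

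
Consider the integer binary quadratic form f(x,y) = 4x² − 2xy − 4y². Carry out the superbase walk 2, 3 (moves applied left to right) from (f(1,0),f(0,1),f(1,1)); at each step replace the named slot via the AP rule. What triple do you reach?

start (4,-4,-2) = (f(1,0),f(0,1),f(1,1))
replace slot 2: 2·(4+(-2)) − (-4) = 8 → (4,8,-2)
replace slot 3: 2·(4+8) − (-2) = 26 → (4,8,26)

4,8,26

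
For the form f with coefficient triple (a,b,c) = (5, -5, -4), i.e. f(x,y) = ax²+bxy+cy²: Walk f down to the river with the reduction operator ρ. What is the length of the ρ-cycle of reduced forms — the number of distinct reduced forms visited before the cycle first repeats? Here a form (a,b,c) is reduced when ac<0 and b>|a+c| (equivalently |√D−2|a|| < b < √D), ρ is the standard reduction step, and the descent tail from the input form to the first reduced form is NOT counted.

D = 105, ⌊√D⌋ = 10
descent: ρ → (-4,5,5)  [lands on river]
river: ρ → (5,5,-4)
river: ρ → (-4,3,6)
river: ρ → (6,9,-1)
river: ρ → (-1,9,6)
river: ρ → (6,3,-4)
ρ-cycle length = 6 (tail of 1 descent step not counted)

6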